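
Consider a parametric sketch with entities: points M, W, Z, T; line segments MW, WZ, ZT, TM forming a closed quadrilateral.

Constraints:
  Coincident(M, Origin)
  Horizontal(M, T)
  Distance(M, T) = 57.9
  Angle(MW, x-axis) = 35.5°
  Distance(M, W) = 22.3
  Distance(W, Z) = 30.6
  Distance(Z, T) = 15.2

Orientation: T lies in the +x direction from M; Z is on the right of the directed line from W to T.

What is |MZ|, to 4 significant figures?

43.58

Checks: |WZ| = 30.60 ✓; |ZT| = 15.20 ✓.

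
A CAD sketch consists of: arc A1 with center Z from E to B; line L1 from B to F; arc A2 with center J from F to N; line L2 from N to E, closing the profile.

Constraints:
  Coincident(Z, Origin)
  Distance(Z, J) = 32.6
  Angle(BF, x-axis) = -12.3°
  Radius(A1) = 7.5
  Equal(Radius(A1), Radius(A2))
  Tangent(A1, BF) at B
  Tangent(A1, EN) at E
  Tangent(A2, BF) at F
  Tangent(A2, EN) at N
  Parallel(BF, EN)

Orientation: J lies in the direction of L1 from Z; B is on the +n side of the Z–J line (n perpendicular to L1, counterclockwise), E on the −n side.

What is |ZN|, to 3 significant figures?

33.5

Tangency of A1 to both parallel lines with radius 7.5 puts B and E at Z ± 7.5·n: B = (1.60, 7.33), E = (-1.60, -7.33). Equal radii place F and N the same way about J: F = J + 7.5·n = (33.4, 0.383), N = J − 7.5·n = (30.3, -14.3). Then |ZN| = |N − Z| = 33.5.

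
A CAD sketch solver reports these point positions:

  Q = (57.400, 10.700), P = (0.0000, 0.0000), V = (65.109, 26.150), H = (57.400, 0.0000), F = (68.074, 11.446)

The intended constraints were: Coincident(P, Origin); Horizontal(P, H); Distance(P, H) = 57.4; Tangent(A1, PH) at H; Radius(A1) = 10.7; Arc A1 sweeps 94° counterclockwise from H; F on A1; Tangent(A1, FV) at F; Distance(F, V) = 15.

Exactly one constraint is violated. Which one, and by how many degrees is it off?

Tangent(A1, FV) at F — off by 7.40°.

P = (0.00, 0.00) ✓; P.y = 0.00, H.y = 0.00 ✓; |PH| = 57.40 ✓; ∠(QH, HP) = 90.00° ✓; |QH| = 10.70 ✓; bearing(Q→F) − bearing(Q→H) = 94.00° ✓; |QF| = 10.70 ✓; ∠(QF, FV) = 82.60° ✗; |FV| = 15.00 ✓.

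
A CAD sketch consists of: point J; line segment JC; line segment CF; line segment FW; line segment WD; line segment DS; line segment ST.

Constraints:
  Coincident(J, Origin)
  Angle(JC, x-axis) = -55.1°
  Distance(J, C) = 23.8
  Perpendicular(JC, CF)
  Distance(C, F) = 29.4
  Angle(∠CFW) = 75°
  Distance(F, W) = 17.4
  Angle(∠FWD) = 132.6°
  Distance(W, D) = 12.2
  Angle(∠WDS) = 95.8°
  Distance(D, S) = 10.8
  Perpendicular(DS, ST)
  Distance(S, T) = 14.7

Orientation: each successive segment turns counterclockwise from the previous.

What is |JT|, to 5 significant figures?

27.514

J is at the origin; JC runs at -55.1° with length 23.8, so C = (13.617, -19.520). JC ⟂ CF, so CF runs at 34.900°; with |CF| = 29.4, F = (37.730, -2.6985). ∠CFW = 75.0° gives FW at 139.90° from the x-axis; with |FW| = 17.4, W = (24.420, 8.5092). ∠FWD = 132.6° gives WD at -172.70° from the x-axis; with |WD| = 12.2, D = (12.319, 6.9590). ∠WDS = 95.8° gives DS at -88.500° from the x-axis; with |DS| = 10.8, S = (12.602, -3.8373). The perpendicularity gives ST at right angles to DS, so ST runs at 1.5000°; with |ST| = 14.7, T = (27.296, -3.4525). Then |JT| = |T − J| = 27.514.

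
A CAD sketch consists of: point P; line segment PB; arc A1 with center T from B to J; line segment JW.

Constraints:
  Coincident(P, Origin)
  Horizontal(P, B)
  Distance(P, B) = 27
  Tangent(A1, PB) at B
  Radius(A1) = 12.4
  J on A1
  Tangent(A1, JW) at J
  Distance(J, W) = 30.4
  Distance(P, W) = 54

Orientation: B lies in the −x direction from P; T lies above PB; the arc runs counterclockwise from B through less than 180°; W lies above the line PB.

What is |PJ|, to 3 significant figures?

24.0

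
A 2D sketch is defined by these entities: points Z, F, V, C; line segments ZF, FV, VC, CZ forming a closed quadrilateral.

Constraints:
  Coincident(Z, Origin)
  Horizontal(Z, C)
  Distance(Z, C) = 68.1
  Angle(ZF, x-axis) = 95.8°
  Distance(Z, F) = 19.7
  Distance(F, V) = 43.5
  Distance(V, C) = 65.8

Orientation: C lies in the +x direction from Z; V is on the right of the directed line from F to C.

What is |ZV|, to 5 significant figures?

23.961

Checks: |FV| = 43.50 ✓; |VC| = 65.80 ✓.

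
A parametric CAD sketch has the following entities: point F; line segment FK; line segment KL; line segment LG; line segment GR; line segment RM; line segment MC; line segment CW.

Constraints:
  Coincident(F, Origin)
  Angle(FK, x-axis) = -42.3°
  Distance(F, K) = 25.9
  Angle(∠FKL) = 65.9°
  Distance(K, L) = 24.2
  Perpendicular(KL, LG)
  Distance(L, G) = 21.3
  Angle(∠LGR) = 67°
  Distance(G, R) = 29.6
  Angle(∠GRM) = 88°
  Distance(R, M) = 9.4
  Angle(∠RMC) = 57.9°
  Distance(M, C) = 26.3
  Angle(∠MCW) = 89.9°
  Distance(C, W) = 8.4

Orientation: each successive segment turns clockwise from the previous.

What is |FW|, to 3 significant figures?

4.85

∠RMC = 57.9° gives MC at 146° from the x-axis; with |MC| = 26.3, C = (-4.11, -2.17). ∠MCW = 89.9° gives CW at 56.4° from the x-axis; with |CW| = 8.4, W = (0.539, 4.82). Then |FW| = |W − F| = 4.85.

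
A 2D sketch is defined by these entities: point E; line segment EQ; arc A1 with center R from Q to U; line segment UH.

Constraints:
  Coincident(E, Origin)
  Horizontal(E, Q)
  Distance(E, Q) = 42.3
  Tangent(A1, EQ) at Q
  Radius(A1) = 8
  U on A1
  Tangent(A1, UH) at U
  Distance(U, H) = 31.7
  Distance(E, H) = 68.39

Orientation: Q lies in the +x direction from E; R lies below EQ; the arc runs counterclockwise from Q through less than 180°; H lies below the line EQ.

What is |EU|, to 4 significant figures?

38.73

E is at the origin; EQ is horizontal with |EQ| = 42.3 and Q on the +x side, so Q = (42.30, 0.000). The tangent condition forces RQ to be normal to EQ, so R = Q + (0, -8) = (42.30, -8.000). Since RU ⟂ UH (tangency), |RH| = √(8.0² + 31.7²) = 32.69 regardless of where U sits on A1. So H lies on both circle(E, 68.39) and circle(R, 32.69); the below-EQ intersection is H = (57.58, -36.90). U is the foot of the tangent from H: U = (36.36, -13.36).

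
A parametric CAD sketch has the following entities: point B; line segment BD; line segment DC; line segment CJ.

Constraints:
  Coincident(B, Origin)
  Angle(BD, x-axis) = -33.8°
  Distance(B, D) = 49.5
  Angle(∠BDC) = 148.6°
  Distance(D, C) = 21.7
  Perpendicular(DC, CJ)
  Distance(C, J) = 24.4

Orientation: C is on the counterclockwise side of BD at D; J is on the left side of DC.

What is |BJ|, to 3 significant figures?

64.0

∠BDC = 148.6°, so DC runs at -33.8° + (180° − 148.6°) = -2.40° from the x-axis; with |DC| = 21.7, C = D + 21.7·(cos -2.40°, sin -2.40°) = (62.8, -28.4). DC is perpendicular to CJ; with |CJ| = 24.4 on the left of DC, J = C + 24.4·(0.0419, 0.999) = (63.8, -4.07). Then |BJ| = |J − B| = 64.0.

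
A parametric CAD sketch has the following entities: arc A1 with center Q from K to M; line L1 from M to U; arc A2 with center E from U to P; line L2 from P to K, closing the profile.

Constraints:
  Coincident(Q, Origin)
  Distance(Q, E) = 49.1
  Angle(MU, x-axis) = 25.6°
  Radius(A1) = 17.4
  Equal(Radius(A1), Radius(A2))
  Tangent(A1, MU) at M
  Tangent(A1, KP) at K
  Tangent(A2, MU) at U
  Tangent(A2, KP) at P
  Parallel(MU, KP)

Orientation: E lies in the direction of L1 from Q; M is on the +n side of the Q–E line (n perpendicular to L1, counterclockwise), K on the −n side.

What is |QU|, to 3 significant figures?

52.1

Tangency of A1 to both parallel lines with radius 17.4 puts M and K at Q ± 17.4·n: M = (-7.52, 15.7), K = (7.52, -15.7). Equal radii place U and P the same way about E: U = E + 17.4·n = (36.8, 36.9), P = E − 17.4·n = (51.8, 5.52). Then |QU| = |U − Q| = 52.1.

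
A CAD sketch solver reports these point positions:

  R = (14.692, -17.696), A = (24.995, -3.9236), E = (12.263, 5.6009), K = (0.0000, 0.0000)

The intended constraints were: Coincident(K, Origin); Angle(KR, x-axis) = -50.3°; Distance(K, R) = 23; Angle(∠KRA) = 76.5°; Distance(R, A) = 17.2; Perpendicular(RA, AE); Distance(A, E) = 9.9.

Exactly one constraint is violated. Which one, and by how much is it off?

Distance(A, E) = 9.9 — off by 6.00.

K = (0.00, 0.00) ✓; KR at -50.30° ✓; |KR| = 23.00 ✓; ∠KRA = 76.50° ✓; |RA| = 17.20 ✓; ∠(RA, AE) = 90.00° ✓; |AE| = 15.90 ✗.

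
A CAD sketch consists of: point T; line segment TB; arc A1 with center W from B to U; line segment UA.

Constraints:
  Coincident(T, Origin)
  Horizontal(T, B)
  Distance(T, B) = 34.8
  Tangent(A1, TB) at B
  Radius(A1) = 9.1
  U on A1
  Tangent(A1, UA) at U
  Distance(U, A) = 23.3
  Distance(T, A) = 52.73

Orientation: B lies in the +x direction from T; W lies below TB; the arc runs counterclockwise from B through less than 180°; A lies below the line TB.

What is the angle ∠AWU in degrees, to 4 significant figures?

68.67°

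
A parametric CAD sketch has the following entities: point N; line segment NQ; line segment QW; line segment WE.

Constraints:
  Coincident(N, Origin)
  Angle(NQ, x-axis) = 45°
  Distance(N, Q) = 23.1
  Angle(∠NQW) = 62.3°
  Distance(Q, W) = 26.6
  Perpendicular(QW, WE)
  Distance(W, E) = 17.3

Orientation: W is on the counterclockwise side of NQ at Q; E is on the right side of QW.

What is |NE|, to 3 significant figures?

40.9

N is at the origin; NQ runs at 45.0° with length 23.1, so Q = 23.1·(cos 45.0°, sin 45.0°) = (16.3, 16.3). ∠NQW = 62.3°, so QW runs at 45.0° + (180° − 62.3°) = 163° from the x-axis; with |QW| = 26.6, W = Q + 26.6·(cos 163°, sin 163°) = (-9.06, 24.2). QW ⟂ WE; with |WE| = 17.3 on the right of QW, E = W + 17.3·(0.297, 0.955) = (-3.92, 40.8). Then |NE| = |E − N| = 40.9.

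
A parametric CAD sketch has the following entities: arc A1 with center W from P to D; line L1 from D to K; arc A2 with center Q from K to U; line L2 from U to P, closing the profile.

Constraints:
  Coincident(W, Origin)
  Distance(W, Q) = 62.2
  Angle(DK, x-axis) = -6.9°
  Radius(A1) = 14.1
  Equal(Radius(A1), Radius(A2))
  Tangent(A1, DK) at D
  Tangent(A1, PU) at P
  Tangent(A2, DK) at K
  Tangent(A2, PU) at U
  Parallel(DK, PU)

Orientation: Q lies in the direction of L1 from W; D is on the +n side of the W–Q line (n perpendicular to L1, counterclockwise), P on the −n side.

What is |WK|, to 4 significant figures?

63.78

The slot axis is L1's direction at -6.9°, so u = (cos -6.9°, sin -6.9°) = (0.9928, -0.1201) and n = (−sin -6.9°, cos -6.9°) = (0.1201, 0.9928). W is at the origin and Q lies 62.2 along u from W, so Q = 62.2·u = (61.75, -7.473). Tangency of A1 to both parallel lines with radius 14.1 puts D and P at W ± 14.1·n: D = (1.694, 14.00), P = (-1.694, -14.00). Equal radii place K and U the same way about Q: K = Q + 14.1·n = (63.44, 6.525), U = Q − 14.1·n = (60.06, -21.47). Then |WK| = |K − W| = 63.78.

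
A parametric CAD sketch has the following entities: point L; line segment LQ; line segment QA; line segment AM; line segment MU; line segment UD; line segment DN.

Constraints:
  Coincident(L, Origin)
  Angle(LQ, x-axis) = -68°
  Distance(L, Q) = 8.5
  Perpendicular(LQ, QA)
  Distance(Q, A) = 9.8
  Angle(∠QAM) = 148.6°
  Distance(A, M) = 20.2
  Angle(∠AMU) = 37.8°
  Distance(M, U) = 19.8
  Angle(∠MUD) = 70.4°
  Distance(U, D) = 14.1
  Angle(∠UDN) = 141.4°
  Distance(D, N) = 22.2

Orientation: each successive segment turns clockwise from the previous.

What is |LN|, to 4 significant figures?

36.40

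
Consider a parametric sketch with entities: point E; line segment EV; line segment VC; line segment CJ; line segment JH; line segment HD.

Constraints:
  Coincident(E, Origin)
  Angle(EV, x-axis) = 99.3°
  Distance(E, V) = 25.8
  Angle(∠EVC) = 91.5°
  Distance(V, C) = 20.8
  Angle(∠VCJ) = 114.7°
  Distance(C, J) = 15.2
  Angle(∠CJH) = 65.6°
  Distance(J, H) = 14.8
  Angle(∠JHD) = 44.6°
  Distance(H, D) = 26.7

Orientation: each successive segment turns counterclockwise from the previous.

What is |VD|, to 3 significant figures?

31.7

E is at the origin; EV runs at 99.3° with length 25.8, so V = (-4.17, 25.5). ∠EVC = 91.5° gives VC at -172° from the x-axis; with |VC| = 20.8, C = (-24.8, 22.6). ∠VCJ = 114.7° gives CJ at -107° from the x-axis; with |CJ| = 15.2, J = (-29.2, 8.09). ∠CJH = 65.6° gives JH at 7.50° from the x-axis; with |JH| = 14.8, H = (-14.5, 10.0). ∠JHD = 44.6° gives HD at 143° from the x-axis; with |HD| = 26.7, D = (-35.8, 26.1). Then |VD| = |D − V| = 31.7.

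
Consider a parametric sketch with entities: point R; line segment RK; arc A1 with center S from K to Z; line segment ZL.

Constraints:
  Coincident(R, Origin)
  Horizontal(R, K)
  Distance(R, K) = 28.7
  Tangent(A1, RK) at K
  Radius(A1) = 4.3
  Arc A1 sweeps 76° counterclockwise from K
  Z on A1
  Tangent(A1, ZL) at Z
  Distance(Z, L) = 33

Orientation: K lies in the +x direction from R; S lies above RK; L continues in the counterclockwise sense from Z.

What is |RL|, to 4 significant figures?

53.98

On A1, K sits at bearing -90° from S; a 76° counterclockwise sweep puts Z at bearing -14°, so Z = S + 4.3·(cos -14°, sin -14°) = (32.87, 3.260). The tangent condition forces SZ to be normal to ZL, so ZL runs along (−sin -14°, cos -14°); with |ZL| = 33.0, L = (40.86, 35.28). Then |RL| = |L − R| = 53.98.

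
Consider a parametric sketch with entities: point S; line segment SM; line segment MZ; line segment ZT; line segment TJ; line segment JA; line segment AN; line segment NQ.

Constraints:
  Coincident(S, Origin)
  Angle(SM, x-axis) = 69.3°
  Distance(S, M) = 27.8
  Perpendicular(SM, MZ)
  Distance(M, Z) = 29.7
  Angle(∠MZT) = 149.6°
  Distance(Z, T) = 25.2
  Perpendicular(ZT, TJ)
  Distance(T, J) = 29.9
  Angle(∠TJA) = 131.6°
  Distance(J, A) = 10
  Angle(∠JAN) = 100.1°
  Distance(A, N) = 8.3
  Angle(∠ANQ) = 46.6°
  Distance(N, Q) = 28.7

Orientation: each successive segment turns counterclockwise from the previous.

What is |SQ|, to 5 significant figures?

52.490

∠JAN = 100.1° gives AN at 48.000° from the x-axis; with |AN| = 8.3, N = (-23.714, 3.6688). ∠ANQ = 46.6° gives NQ at -178.60° from the x-axis; with |NQ| = 28.7, Q = (-52.406, 2.9676). Then |SQ| = |Q − S| = 52.490.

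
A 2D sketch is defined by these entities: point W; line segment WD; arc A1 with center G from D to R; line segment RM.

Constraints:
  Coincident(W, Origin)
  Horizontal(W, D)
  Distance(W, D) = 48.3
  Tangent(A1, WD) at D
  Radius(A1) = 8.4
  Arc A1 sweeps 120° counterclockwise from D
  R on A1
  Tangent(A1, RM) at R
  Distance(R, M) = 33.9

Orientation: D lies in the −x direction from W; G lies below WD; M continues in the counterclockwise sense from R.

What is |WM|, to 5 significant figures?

57.029

W is at the origin; W and D share the same y with |WD| = 48.3 and D on the −x side, so D = (-48.300, 0.0000). Since A1 is tangent to WD there, GD ⟂ WD, so G = D + (0, -8.4) = (-48.300, -8.4000). On A1, D sits at bearing 90° from G; a 120° counterclockwise sweep puts R at bearing 210°, so R = G + 8.4·(cos 210°, sin 210°) = (-55.575, -12.600). A1 meets RM tangentially, so GR is at right angles to RM, so RM runs along (−sin 210°, cos 210°); with |RM| = 33.9, M = (-38.625, -41.958). Then |WM| = |M − W| = 57.029.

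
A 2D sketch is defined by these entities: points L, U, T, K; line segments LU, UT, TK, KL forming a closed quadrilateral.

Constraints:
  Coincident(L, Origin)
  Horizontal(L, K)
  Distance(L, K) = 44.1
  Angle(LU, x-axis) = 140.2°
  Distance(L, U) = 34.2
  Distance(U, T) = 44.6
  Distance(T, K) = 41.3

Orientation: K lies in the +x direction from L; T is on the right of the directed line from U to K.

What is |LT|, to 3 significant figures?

11.5

L is at the origin; LK is horizontal with |LK| = 44.1 and K in +x, so K = (44.1, 0). LU runs at 140.2° with |LU| = 34.2, so U = (-26.3, 21.9). T is determined by |UT| = 44.6 and |TK| = 41.3 together: it lies at the intersection of circle(U, 44.6) and circle(K, 41.3). With |UK| = 73.7, the foot of the radical line on UK is 38.8 from U and the perpendicular offset is √(44.6² − 38.8²) = 22.0. Taking the right-of-UK solution: T = (4.20, -10.7).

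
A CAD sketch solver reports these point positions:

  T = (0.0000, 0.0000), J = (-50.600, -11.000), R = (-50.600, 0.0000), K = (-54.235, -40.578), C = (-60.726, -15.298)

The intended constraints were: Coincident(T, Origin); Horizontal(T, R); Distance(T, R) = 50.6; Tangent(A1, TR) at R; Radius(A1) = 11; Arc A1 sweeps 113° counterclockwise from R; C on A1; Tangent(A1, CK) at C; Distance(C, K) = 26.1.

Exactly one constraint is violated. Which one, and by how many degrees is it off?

Tangent(A1, CK) at C — off by 8.60°.

T = (0.00, 0.00) ✓; T.y = 0.00, R.y = 0.00 ✓; |TR| = 50.60 ✓; ∠(JR, RT) = 90.00° ✓; |JR| = 11.00 ✓; bearing(J→C) − bearing(J→R) = 113.0° ✓; |JC| = 11.00 ✓; ∠(JC, CK) = 98.60° ✗; |CK| = 26.10 ✓.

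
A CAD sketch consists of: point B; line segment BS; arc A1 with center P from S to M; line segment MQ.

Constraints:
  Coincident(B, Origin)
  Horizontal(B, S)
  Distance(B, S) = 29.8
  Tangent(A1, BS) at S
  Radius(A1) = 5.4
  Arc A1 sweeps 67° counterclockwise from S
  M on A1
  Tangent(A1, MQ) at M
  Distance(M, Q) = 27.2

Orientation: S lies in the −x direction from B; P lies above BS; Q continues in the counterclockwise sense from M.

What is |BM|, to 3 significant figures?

25.0

B is at the origin; B and S share the same y with |BS| = 29.8 and S on the −x side, so S = (-29.8, 0.00). Since A1 is tangent to BS there, PS ⟂ BS, so P = S + (0, 5.4) = (-29.8, 5.40). On A1, S sits at bearing -90° from P; a 67° counterclockwise sweep puts M at bearing -23°, so M = P + 5.4·(cos -23°, sin -23°) = (-24.8, 3.29). Then |BM| = |M − B| = 25.0.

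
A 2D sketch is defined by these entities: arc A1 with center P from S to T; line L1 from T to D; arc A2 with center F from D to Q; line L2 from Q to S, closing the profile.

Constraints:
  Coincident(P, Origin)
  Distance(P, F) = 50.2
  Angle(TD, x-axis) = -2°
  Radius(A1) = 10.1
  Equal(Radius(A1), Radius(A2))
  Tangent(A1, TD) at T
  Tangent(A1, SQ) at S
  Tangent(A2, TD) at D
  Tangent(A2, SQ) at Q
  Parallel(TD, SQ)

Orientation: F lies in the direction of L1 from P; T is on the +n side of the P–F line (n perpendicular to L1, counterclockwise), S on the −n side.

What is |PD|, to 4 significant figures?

51.21

Tangency of A1 to both parallel lines with radius 10.1 puts T and S at P ± 10.1·n: T = (0.3525, 10.09), S = (-0.3525, -10.09). Equal radii place D and Q the same way about F: D = F + 10.1·n = (50.52, 8.342), Q = F − 10.1·n = (49.82, -11.85). Then |PD| = |D − P| = 51.21.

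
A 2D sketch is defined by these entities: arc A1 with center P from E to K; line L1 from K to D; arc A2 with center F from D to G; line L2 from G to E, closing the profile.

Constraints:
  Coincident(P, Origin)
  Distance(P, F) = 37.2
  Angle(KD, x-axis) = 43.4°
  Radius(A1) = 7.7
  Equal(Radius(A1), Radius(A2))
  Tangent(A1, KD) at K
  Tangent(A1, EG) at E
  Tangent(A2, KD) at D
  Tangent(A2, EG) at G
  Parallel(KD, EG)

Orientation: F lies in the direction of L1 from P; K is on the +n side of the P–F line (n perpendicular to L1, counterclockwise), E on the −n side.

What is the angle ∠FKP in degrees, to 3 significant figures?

78.3°

The slot axis is L1's direction at 43.4°, so u = (cos 43.4°, sin 43.4°) = (0.727, 0.687) and n = (−sin 43.4°, cos 43.4°) = (-0.687, 0.727). P is at the origin and F lies 37.2 along u from P, so F = 37.2·u = (27.0, 25.6). Tangency of A1 to both parallel lines with radius 7.7 puts K and E at P ± 7.7·n: K = (-5.29, 5.59), E = (5.29, -5.59). Then cos ∠FKP = KF·KP / (|KF||KP|), giving 78.3°.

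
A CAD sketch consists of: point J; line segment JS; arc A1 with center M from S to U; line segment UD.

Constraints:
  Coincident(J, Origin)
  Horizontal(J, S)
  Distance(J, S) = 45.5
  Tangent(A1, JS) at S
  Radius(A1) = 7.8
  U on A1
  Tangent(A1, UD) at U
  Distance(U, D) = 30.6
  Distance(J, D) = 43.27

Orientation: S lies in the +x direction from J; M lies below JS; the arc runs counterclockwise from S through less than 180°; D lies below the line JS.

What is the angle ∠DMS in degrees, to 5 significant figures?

144.75°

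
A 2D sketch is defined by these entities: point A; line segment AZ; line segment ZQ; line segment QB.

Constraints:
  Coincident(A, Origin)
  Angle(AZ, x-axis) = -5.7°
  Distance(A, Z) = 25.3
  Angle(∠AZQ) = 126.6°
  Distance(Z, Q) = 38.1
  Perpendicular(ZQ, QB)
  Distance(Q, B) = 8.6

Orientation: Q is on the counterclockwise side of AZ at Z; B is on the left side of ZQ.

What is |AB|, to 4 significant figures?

54.46

A is at the origin; AZ runs at -5.7° with length 25.3, so Z = 25.3·(cos -5.7°, sin -5.7°) = (25.17, -2.513). ∠AZQ = 126.6°, so ZQ runs at -5.7° + (180° − 126.6°) = 47.70° from the x-axis; with |ZQ| = 38.1, Q = Z + 38.1·(cos 47.70°, sin 47.70°) = (50.82, 25.67). ZQ is perpendicular to QB; with |QB| = 8.6 on the left of ZQ, B = Q + 8.6·(-0.7396, 0.6730) = (44.46, 31.46). Then |AB| = |B − A| = 54.46.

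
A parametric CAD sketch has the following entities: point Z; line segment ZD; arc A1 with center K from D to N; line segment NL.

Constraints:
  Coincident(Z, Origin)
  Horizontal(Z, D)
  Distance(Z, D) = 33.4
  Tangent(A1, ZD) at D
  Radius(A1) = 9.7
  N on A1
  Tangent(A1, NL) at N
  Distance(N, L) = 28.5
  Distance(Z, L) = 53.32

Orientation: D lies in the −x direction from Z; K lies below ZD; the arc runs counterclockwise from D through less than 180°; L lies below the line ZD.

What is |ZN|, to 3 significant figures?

44.5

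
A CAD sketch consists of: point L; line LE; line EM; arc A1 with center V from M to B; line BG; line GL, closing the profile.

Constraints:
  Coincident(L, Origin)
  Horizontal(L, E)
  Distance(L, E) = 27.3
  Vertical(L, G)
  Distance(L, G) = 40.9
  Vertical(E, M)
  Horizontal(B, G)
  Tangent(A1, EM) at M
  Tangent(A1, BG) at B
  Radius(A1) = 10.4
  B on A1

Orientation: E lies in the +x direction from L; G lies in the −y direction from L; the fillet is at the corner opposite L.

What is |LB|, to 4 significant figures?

44.25

L is at the origin; L and E share the same y with |LE| = 27.3 and E on the +x side, so E = (27.30, 0.000). LG is vertical with |LG| = 40.9 and G on the −y side, so G = (0.000, -40.90). The virtual corner opposite L is at (27.30, -40.90). Tangency of A1 to EM means the radius VM is perpendicular to EM and since A1 is tangent to BG there, VB ⟂ BG, with radius 10.4, so the center V sits 10.4 in from both sides at V = (16.90, -30.50). That places the tangent points at M = (27.30, -30.50) on EM and B = (16.90, -40.90) on BG. Then |LB| = |B − L| = 44.25.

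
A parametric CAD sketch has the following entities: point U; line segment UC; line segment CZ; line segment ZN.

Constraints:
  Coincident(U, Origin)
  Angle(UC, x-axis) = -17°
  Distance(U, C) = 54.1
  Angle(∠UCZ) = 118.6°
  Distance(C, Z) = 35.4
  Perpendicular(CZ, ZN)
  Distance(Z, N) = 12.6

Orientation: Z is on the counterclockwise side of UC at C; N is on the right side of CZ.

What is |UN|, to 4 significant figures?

85.84

U is at the origin; UC runs at -17.0° with length 54.1, so C = 54.1·(cos -17.0°, sin -17.0°) = (51.74, -15.82). ∠UCZ = 118.6°, so CZ runs at -17.0° + (180° − 118.6°) = 44.40° from the x-axis; with |CZ| = 35.4, Z = C + 35.4·(cos 44.40°, sin 44.40°) = (77.03, 8.951). CZ ⟂ ZN; with |ZN| = 12.6 on the right of CZ, N = Z + 12.6·(0.6997, -0.7145) = (85.84, -0.05158). Then |UN| = |N − U| = 85.84.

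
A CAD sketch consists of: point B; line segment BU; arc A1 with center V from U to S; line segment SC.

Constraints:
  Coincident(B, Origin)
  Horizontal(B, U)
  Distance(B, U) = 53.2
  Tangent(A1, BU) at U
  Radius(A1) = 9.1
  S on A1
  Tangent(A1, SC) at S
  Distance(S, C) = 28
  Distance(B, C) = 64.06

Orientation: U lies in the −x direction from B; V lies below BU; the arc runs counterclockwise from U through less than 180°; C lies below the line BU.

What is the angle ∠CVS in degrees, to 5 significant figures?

71.996°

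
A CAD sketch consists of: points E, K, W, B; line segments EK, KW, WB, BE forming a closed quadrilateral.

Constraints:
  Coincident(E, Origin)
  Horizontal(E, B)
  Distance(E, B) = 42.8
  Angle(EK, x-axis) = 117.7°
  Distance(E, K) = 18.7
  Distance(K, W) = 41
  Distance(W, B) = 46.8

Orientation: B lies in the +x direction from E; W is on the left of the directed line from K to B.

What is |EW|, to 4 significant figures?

48.33

E is at the origin; E and B share the same y with |EB| = 42.8 and B in +x, so B = (42.8, 0). EK runs at 117.7° with |EK| = 18.7, so K = (-8.693, 16.56). W is determined by |KW| = 41.0 and |WB| = 46.8 together: it lies at the intersection of circle(K, 41.0) and circle(B, 46.8). With |KB| = 54.09, the foot of the radical line on KB is 22.34 from K and the perpendicular offset is √(41.0² − 22.34²) = 34.38. Taking the left-of-KB solution: W = (23.10, 42.45).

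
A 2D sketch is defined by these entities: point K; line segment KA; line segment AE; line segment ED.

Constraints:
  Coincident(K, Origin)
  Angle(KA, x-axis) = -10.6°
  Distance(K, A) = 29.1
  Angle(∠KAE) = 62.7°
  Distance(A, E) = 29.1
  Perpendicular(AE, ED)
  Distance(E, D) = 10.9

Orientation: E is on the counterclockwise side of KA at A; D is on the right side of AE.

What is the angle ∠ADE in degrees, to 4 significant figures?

69.47°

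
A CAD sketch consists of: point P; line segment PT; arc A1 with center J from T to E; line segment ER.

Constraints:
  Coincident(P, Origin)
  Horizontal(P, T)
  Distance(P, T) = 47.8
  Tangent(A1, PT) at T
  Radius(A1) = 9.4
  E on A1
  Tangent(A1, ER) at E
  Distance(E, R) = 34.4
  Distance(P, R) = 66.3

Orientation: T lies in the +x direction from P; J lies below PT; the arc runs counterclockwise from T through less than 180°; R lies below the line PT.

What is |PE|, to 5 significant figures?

40.634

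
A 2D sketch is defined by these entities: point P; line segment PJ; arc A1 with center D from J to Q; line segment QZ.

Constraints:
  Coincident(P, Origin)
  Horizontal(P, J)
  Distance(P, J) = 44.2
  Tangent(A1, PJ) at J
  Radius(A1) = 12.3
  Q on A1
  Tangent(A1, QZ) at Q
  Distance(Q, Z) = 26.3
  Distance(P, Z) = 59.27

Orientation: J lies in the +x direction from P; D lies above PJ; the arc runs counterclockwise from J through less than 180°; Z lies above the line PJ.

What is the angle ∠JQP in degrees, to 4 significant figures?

40.93°

Checks: |DQ| = 12.30 ✓; ∠(DQ, QZ) = 90.00° ✓; |QZ| = 26.30 ✓; |PZ| = 59.27 ✓.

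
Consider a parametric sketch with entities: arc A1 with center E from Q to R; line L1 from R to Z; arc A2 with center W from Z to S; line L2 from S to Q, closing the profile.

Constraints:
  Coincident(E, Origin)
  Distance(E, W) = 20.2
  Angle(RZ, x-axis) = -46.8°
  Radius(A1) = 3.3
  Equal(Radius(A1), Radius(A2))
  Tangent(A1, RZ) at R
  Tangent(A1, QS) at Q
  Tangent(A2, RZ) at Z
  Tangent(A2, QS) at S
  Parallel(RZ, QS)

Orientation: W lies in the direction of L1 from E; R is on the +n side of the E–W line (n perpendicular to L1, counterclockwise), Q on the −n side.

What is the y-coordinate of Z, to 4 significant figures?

-12.47

The slot axis is L1's direction at -46.8°, so u = (cos -46.8°, sin -46.8°) = (0.6845, -0.7290) and n = (−sin -46.8°, cos -46.8°) = (0.7290, 0.6845). E is at the origin and W lies 20.2 along u from E, so W = 20.2·u = (13.83, -14.73). Tangency of A1 to both parallel lines with radius 3.3 puts R and Q at E ± 3.3·n: R = (2.406, 2.259), Q = (-2.406, -2.259). Equal radii place Z and S the same way about W: Z = W + 3.3·n = (16.23, -12.47), S = W − 3.3·n = (11.42, -16.98). So Z.y = -12.47.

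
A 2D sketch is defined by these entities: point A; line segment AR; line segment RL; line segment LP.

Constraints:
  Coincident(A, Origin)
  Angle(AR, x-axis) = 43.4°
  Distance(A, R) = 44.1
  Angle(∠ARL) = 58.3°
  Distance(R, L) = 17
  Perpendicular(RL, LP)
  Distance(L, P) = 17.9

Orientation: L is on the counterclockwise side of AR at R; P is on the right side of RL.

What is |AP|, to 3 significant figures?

55.8

∠ARL = 58.3°, so RL runs at 43.4° + (180° − 58.3°) = 165° from the x-axis; with |RL| = 17.0, L = R + 17.0·(cos 165°, sin 165°) = (15.6, 34.7). RL is perpendicular to LP; with |LP| = 17.9 on the right of RL, P = L + 17.9·(0.257, 0.966) = (20.2, 52.0). Then |AP| = |P − A| = 55.8.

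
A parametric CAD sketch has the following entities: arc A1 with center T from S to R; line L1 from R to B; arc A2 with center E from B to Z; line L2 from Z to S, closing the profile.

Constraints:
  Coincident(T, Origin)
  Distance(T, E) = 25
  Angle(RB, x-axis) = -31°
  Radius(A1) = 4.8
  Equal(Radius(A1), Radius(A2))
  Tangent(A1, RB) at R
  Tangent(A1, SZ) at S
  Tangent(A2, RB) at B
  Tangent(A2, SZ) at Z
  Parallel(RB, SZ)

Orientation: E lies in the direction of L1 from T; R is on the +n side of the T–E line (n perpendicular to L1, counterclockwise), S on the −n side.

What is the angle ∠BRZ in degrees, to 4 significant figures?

21.01°

The slot axis is L1's direction at -31.0°, so u = (cos -31.0°, sin -31.0°) = (0.8572, -0.5150) and n = (−sin -31.0°, cos -31.0°) = (0.5150, 0.8572). T is at the origin and E lies 25.0 along u from T, so E = 25.0·u = (21.43, -12.88). Tangency of A1 to both parallel lines with radius 4.8 puts R and S at T ± 4.8·n: R = (2.472, 4.114), S = (-2.472, -4.114). Equal radii place B and Z the same way about E: B = E + 4.8·n = (23.90, -8.762), Z = E − 4.8·n = (18.96, -16.99). Then cos ∠BRZ = RB·RZ / (|RB||RZ|), giving 21.01°.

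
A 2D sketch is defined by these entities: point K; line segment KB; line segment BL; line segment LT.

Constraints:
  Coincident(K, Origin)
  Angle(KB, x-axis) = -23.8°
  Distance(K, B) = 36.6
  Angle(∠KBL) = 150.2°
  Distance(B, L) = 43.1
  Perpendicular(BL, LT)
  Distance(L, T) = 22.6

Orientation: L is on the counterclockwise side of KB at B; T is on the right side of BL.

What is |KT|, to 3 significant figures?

85.3

K is at the origin; KB runs at -23.8° with length 36.6, so B = 36.6·(cos -23.8°, sin -23.8°) = (33.5, -14.8). ∠KBL = 150.2°, so BL runs at -23.8° + (180° − 150.2°) = 6.00° from the x-axis; with |BL| = 43.1, L = B + 43.1·(cos 6.00°, sin 6.00°) = (76.4, -10.3). BL ⟂ LT; with |LT| = 22.6 on the right of BL, T = L + 22.6·(0.105, -0.995) = (78.7, -32.7). Then |KT| = |T − K| = 85.3.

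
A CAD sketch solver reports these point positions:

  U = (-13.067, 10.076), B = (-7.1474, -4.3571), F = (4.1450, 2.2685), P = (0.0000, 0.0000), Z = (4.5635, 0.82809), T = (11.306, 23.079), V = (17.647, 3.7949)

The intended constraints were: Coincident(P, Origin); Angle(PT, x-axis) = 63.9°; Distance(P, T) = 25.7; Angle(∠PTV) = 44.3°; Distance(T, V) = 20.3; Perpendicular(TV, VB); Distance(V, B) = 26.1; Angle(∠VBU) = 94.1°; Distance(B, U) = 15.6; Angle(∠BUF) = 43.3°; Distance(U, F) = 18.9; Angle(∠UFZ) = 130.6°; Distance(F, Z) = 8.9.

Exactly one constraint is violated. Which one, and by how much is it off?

Distance(F, Z) = 8.9 — off by 7.40.

P = (0.00, 0.00) ✓; PT at 63.90° ✓; |PT| = 25.70 ✓; ∠PTV = 44.30° ✓; |TV| = 20.30 ✓; ∠(TV, VB) = 90.00° ✓; |VB| = 26.10 ✓; ∠VBU = 94.10° ✓; |BU| = 15.60 ✓; ∠BUF = 43.30° ✓; |UF| = 18.90 ✓; ∠UFZ = 130.6° ✓; |FZ| = 1.500 ✗.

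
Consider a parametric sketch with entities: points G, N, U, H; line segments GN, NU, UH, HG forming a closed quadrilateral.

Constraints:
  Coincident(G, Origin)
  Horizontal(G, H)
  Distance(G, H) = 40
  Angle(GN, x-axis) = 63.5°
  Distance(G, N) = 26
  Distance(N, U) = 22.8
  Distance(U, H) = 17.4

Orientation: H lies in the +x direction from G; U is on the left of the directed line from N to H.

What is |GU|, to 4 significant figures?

36.88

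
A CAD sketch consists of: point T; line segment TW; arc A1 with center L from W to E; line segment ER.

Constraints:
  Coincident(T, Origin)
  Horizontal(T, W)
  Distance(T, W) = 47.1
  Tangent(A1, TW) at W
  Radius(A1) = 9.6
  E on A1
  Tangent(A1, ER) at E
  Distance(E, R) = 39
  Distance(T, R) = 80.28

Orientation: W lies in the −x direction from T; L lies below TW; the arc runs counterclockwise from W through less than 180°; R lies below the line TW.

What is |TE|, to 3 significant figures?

56.8

Checks: |LW| = 9.600 ✓; |LE| = 9.600 ✓; ∠(LE, ER) = 90.00° ✓; |ER| = 39.00 ✓; |TR| = 80.28 ✓.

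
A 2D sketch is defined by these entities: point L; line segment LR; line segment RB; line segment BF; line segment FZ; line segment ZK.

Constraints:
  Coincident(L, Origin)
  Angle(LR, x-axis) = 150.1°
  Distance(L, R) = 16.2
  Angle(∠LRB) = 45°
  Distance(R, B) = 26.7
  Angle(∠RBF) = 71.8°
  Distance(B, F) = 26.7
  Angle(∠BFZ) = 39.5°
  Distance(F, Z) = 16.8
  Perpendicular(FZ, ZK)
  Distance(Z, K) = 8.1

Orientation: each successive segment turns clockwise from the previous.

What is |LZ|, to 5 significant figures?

1.9193

L is at the origin; LR runs at 150.1° with length 16.2, so R = (-14.044, 8.0755). ∠LRB = 45.0° gives RB at 15.100° from the x-axis; with |RB| = 26.7, B = (11.734, 15.031). ∠RBF = 71.8° gives BF at -93.100° from the x-axis; with |BF| = 26.7, F = (10.290, -11.630). ∠BFZ = 39.5° gives FZ at 126.40° from the x-axis; with |FZ| = 16.8, Z = (0.32105, 1.8923). Then |LZ| = |Z − L| = 1.9193.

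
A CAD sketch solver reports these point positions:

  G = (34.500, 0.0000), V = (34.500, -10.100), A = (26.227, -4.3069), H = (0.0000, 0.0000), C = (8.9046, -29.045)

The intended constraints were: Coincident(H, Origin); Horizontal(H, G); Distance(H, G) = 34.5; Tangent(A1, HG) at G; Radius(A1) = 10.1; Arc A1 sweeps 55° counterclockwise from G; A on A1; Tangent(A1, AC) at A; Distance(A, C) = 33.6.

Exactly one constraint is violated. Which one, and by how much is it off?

Distance(A, C) = 33.6 — off by 3.40.

H = (0.00, 0.00) ✓; H.y = 0.00, G.y = 0.00 ✓; |HG| = 34.50 ✓; ∠(VG, GH) = 90.00° ✓; |VG| = 10.10 ✓; bearing(V→A) − bearing(V→G) = 55.00° ✓; |VA| = 10.10 ✓; ∠(VA, AC) = 90.00° ✓; |AC| = 30.20 ✗.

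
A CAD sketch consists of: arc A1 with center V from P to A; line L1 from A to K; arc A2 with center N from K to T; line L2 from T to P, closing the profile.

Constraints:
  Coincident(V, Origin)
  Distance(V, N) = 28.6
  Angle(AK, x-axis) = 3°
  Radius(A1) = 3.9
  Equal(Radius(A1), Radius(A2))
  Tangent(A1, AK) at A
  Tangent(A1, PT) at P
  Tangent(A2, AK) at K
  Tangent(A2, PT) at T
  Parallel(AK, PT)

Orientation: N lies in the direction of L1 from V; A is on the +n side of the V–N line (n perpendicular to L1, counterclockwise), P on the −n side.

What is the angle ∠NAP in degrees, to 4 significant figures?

82.23°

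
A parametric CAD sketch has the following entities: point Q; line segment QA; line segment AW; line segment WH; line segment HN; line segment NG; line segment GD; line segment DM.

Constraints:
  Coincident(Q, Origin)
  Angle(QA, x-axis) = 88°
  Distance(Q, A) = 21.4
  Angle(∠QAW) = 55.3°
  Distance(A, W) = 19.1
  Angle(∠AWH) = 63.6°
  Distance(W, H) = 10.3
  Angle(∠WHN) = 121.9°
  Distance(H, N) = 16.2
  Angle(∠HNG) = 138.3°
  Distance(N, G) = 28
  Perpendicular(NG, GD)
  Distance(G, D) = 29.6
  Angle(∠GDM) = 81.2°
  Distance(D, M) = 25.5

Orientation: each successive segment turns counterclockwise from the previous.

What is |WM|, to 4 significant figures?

13.98

Q is at the origin; QA runs at 88.0° with length 21.4, so A = (0.7468, 21.39). ∠QAW = 55.3° gives AW at -147.3° from the x-axis; with |AW| = 19.1, W = (-15.33, 11.07). ∠AWH = 63.6° gives WH at -30.90° from the x-axis; with |WH| = 10.3, H = (-6.488, 5.779). ∠WHN = 121.9° gives HN at 27.20° from the x-axis; with |HN| = 16.2, N = (7.921, 13.18). ∠HNG = 138.3° gives NG at 68.90° from the x-axis; with |NG| = 28.0, G = (18.00, 39.31). NG is perpendicular to GD, so GD runs at 158.9°; with |GD| = 29.6, D = (-9.615, 49.96). ∠GDM = 81.2° gives DM at -102.3° from the x-axis; with |DM| = 25.5, M = (-15.05, 25.05). Then |WM| = |M − W| = 13.98.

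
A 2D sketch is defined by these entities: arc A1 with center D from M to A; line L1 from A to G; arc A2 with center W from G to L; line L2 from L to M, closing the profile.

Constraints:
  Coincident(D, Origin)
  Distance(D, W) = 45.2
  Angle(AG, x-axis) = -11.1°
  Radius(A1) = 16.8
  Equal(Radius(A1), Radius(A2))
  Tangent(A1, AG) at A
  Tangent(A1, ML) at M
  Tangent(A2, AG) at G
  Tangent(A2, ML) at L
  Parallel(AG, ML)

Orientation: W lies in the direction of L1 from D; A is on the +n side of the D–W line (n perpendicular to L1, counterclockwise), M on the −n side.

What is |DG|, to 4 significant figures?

48.22

Tangency of A1 to both parallel lines with radius 16.8 puts A and M at D ± 16.8·n: A = (3.234, 16.49), M = (-3.234, -16.49). Equal radii place G and L the same way about W: G = W + 16.8·n = (47.59, 7.784), L = W − 16.8·n = (41.12, -25.19). Then |DG| = |G − D| = 48.22.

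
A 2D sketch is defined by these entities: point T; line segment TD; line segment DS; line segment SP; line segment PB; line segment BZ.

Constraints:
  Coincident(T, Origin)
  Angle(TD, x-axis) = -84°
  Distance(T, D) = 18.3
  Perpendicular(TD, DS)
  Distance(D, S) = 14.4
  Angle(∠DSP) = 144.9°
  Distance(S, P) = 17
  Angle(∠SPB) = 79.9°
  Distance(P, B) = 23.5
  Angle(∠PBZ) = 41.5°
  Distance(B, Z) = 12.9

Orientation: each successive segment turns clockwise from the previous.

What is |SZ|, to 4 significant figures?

13.60

T is at the origin; TD runs at -84.0° with length 18.3, so D = (1.913, -18.20). The perpendicularity gives DS at right angles to TD, so DS runs at -174.0°; with |DS| = 14.4, S = (-12.41, -19.70). ∠DSP = 144.9° gives SP at 150.9° from the x-axis; with |SP| = 17.0, P = (-27.26, -11.44). ∠SPB = 79.9° gives PB at 50.80° from the x-axis; with |PB| = 23.5, B = (-12.41, 6.774). ∠PBZ = 41.5° gives BZ at -87.70° from the x-axis; with |BZ| = 12.9, Z = (-11.89, -6.116). Then |SZ| = |Z − S| = 13.60.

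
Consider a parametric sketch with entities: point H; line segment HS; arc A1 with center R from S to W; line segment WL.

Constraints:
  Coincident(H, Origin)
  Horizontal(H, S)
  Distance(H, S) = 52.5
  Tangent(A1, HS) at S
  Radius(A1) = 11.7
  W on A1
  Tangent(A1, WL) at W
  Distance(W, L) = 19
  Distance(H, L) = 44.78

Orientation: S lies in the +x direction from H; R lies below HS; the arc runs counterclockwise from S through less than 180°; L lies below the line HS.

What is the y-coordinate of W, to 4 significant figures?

-8.436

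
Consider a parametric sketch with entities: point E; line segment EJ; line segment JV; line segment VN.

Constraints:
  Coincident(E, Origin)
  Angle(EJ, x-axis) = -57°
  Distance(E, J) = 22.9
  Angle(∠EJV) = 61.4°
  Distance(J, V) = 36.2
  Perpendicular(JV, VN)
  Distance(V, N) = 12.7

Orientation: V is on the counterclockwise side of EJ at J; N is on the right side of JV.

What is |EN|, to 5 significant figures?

41.391

E is at the origin; EJ runs at -57.0° with length 22.9, so J = 22.9·(cos -57.0°, sin -57.0°) = (12.472, -19.206). ∠EJV = 61.4°, so JV runs at -57.0° + (180° − 61.4°) = 61.600° from the x-axis; with |JV| = 36.2, V = J + 36.2·(cos 61.600°, sin 61.600°) = (29.690, 12.638). The perpendicularity gives VN at right angles to JV; with |VN| = 12.7 on the right of JV, N = V + 12.7·(0.87965, -0.47562) = (40.861, 6.5973). Then |EN| = |N − E| = 41.391.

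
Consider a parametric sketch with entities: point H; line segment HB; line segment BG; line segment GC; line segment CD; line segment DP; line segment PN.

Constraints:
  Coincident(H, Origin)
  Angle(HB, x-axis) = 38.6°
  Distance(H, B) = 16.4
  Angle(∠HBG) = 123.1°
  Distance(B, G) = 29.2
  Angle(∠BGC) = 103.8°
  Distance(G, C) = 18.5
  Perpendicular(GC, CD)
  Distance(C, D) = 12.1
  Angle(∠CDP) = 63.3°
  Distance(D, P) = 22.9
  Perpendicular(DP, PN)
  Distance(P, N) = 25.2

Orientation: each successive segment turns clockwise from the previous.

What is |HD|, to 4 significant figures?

31.63

H is at the origin; HB runs at 38.6° with length 16.4, so B = (12.82, 10.23). ∠HBG = 123.1° gives BG at -18.30° from the x-axis; with |BG| = 29.2, G = (40.54, 1.063). ∠BGC = 103.8° gives GC at -94.50° from the x-axis; with |GC| = 18.5, C = (39.09, -17.38). GC ⟂ CD, so CD runs at 175.5°; with |CD| = 12.1, D = (27.03, -16.43). Then |HD| = |D − H| = 31.63.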